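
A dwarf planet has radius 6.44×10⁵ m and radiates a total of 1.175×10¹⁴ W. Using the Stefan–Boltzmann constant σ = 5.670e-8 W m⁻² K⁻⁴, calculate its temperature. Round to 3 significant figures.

T ≈ 141 K

Surface area A = 4πR² = 4π(6.44×10⁵ m)² = 5.21173×10¹² m².
P = σAT⁴ ⇒ T = (P/(σA))^(1/4) = (1.175×10¹⁴/(5.670×10⁻⁸×5.21173×10¹²))^(1/4) = 141 K.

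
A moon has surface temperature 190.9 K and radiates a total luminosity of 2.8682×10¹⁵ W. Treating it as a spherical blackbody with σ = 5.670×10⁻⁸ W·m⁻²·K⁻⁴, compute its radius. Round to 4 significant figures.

L = 4πR²σT⁴ ⇒ R = √(L/(4πσT⁴)).
σT⁴ = 75.3020 W/m², so R = √(2.8682×10¹⁵/(4π×75.3020)) = 1.741×10⁶ m.

R ≈ 1.741×10⁶ m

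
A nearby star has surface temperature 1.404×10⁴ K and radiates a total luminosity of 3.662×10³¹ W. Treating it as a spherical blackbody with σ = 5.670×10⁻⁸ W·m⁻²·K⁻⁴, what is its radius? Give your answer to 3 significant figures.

R ≈ 3.64×10¹⁰ m

L = 4πR²σT⁴ ⇒ R = √(L/(4πσT⁴)).
σT⁴ = 2.20319×10⁹ W/m², so R = √(3.662×10³¹/(4π×2.20319×10⁹)) = 3.64×10¹⁰ m.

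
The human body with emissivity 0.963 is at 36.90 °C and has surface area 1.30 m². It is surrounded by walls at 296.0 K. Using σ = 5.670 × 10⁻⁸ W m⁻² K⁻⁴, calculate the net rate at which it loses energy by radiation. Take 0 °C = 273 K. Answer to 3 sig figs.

Net loss ≈ 110 W

T = 36.90 °C + 273 = 309.90 K.
Area A = 1.30 m².
Net radiated power P_net = εσA(T⁴ − T₀⁴) = 0.963×5.670×10⁻⁸×1.30×(309.90⁴ − 296.0⁴).
T⁴ − T₀⁴ = 9.22330×10⁹ − 7.67656×10⁹ = 1.54674×10⁹ K⁴, so P_net = 110 W.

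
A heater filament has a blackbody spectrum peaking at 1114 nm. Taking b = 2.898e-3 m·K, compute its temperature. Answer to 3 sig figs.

T ≈ 2.60×10³ K

Wien's law gives T = b/λ_max = (2.898×10⁻³ m·K)/(1.114×10⁻⁶ m) = 2.60×10³ K.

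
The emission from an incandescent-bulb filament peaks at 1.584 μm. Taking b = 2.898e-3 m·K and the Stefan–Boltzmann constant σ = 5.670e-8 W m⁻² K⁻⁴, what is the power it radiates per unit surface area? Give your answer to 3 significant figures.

I ≈ 6.35×10⁵ W/m²

Wien's law: T = b/λ_max = 2.898×10⁻³/1.584×10⁻⁶ = 1829.55 K.
Then I = σT⁴ = 5.670×10⁻⁸×(1829.55)⁴ = 6.35×10⁵ W/m².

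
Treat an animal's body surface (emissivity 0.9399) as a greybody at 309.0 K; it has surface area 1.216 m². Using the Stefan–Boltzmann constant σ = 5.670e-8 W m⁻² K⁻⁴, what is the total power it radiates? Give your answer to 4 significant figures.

P ≈ 590.8 W

Area A = 1.216 m².
P = εσAT⁴ = 0.9399 × 5.670×10⁻⁸ × 1.216 × (309.0)⁴ = 590.8 W.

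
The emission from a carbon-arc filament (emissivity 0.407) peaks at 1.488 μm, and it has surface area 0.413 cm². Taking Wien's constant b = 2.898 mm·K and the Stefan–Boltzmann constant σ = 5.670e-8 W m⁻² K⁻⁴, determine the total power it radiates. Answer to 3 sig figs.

P ≈ 13.7 W

Wien's law: T = b/λ_max = 2.898×10⁻³/1.488×10⁻⁶ = 1947.58 K.
Area A = 0.413 cm² = 4.13×10⁻⁵ m².
Then P = εσAT⁴ = 0.407×5.670×10⁻⁸×4.13×10⁻⁵×(1947.58)⁴ = 13.7 W.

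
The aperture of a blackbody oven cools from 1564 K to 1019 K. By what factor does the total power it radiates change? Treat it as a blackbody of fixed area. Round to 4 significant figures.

P ∝ T⁴, so P₂/P₁ = (T₂/T₁)⁴ = (1019/1564)⁴ = (0.651535)⁴ = 0.1802.

P₂/P₁ ≈ 0.1802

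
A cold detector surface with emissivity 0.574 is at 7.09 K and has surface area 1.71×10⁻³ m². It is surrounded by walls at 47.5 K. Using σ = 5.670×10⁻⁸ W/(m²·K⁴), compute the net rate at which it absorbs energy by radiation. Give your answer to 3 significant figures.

Area A = 1.71×10⁻³ m².
Net radiated power P_net = εσA(T⁴ − T₀⁴) = 0.574×5.670×10⁻⁸×1.71×10⁻³×(7.09⁴ − 47.5⁴).
T⁴ − T₀⁴ = 2526.88 − 5.09066×10⁶ = -5.08813×10⁶ K⁴, so P_net = -2.83×10⁻⁴ W — negative, meaning a net gain of 2.83×10⁻⁴ W.

Net gain ≈ 2.83×10⁻⁴ W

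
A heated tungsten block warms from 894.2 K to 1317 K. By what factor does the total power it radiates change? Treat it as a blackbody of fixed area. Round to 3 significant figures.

P ∝ T⁴, so P₂/P₁ = (T₂/T₁)⁴ = (1317/894.2)⁴ = (1.47282)⁴ = 4.71.

P₂/P₁ ≈ 4.71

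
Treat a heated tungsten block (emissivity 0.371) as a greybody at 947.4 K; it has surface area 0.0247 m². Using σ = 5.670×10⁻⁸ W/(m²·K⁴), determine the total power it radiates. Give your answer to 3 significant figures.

Area A = 0.0247 m².
P = εσAT⁴ = 0.371 × 5.670×10⁻⁸ × 0.0247 × (947.4)⁴ = 419 W.

P ≈ 419 W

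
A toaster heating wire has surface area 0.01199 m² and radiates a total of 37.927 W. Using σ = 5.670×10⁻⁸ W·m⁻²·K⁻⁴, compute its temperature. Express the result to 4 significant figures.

Area A = 0.01199 m².
P = σAT⁴ ⇒ T = (P/(σA))^(1/4) = (37.927/(5.670×10⁻⁸×0.01199))^(1/4) = 486.0 K.

T ≈ 486.0 K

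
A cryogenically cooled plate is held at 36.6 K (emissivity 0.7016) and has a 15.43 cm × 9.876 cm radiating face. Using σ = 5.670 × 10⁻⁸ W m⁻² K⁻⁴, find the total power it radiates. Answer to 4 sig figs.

P ≈ 1.088×10⁻³ W

Area A = 0.1543 × 0.09876 = 0.0152387 m².
P = εσAT⁴ = 0.7016 × 5.670×10⁻⁸ × 0.0152387 × (36.6)⁴ = 1.088×10⁻³ W.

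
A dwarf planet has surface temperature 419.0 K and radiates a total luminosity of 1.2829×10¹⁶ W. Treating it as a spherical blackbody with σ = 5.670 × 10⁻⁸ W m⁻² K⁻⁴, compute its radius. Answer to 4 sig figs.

L = 4πR²σT⁴ ⇒ R = √(L/(4πσT⁴)).
σT⁴ = 1747.59 W/m², so R = √(1.2829×10¹⁶/(4π×1747.59)) = 7.643×10⁵ m.

R ≈ 7.643×10⁵ m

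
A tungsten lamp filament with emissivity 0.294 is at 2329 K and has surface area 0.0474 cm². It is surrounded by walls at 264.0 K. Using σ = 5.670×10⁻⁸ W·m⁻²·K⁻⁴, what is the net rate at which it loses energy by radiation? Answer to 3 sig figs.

Net loss ≈ 2.32 W

Area A = 0.0474 cm² = 4.74×10⁻⁶ m².
Net radiated power P_net = εσA(T⁴ − T₀⁴) = 0.294×5.670×10⁻⁸×4.74×10⁻⁶×(2329⁴ − 264.0⁴).
T⁴ − T₀⁴ = 2.94224×10¹³ − 4.85753×10⁹ = 2.94175×10¹³ K⁴, so P_net = 2.32 W.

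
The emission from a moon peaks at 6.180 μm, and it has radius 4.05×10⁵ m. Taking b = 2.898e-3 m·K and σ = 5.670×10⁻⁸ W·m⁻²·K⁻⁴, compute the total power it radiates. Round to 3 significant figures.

Wien's law: T = b/λ_max = 2.898×10⁻³/6.180×10⁻⁶ = 468.932 K.
Surface area A = 4πR² = 4π(4.05×10⁵ m)² = 2.06120×10¹² m².
Then P = σAT⁴ = 5.670×10⁻⁸×2.06120×10¹²×(468.932)⁴ = 5.65×10¹⁵ W.

P ≈ 5.65×10¹⁵ W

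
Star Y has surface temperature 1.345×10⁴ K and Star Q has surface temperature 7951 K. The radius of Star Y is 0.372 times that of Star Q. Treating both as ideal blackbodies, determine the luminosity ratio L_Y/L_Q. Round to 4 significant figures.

L_Y/L_Q ≈ 1.133

L ∝ R²T⁴, so L_Y/L_Q = (R_Y/R_Q)²(T_Y/T_Q)⁴ = (0.372)² × (1.345×10⁴/7951)⁴ = 0.138384 × 8.18846 = 1.133.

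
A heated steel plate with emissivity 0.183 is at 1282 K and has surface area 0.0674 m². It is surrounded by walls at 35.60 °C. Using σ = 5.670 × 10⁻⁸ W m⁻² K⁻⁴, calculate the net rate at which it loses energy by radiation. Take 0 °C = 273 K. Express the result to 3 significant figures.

Net loss ≈ 1.88×10³ W

Surroundings: T = 35.60 °C + 273 = 308.60 K.
Area A = 0.0674 m².
Net radiated power P_net = εσA(T⁴ − T₀⁴) = 0.183×5.670×10⁻⁸×0.0674×(1282⁴ − 308.60⁴).
T⁴ − T₀⁴ = 2.70117×10¹² − 9.06951×10⁹ = 2.69210×10¹² K⁴, so P_net = 1.88×10³ W.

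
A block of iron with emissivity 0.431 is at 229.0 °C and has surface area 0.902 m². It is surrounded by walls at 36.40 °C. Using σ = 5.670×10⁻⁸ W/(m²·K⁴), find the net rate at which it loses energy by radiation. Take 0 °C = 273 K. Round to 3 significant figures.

T = 229.0 °C + 273 = 502.0 K.
Surroundings: T = 36.40 °C + 273 = 309.40 K.
Area A = 0.902 m².
Net radiated power P_net = εσA(T⁴ − T₀⁴) = 0.431×5.670×10⁻⁸×0.902×(502.0⁴ − 309.40⁴).
T⁴ − T₀⁴ = 6.35060×10¹⁰ − 9.16392×10⁹ = 5.43421×10¹⁰ K⁴, so P_net = 1.20×10³ W.

Net loss ≈ 1.20×10³ W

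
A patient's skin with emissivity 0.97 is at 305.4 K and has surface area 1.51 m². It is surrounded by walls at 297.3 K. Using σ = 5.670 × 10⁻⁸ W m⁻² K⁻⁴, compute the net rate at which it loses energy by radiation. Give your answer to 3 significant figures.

Area A = 1.51 m².
Net radiated power P_net = εσA(T⁴ − T₀⁴) = 0.97×5.670×10⁻⁸×1.51×(305.4⁴ − 297.3⁴).
T⁴ − T₀⁴ = 8.69914×10⁹ − 7.81231×10⁹ = 8.86830×10⁸ K⁴, so P_net = 73.6 W.

Net loss ≈ 73.6 W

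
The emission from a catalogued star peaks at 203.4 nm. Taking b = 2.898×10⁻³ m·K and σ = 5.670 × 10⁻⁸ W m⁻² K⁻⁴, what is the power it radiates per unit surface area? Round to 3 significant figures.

Wien's law: T = b/λ_max = 2.898×10⁻³/2.034×10⁻⁷ = 14247.8 K.
Then I = σT⁴ = 5.670×10⁻⁸×(14247.8)⁴ = 2.34×10⁹ W/m².

I ≈ 2.34×10⁹ W/m²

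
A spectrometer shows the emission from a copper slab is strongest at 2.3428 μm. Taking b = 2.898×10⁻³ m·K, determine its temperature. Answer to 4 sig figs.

T ≈ 1237 K

Wien's law gives T = b/λ_max = (2.898×10⁻³ m·K)/(2.3428×10⁻⁶ m) = 1237 K.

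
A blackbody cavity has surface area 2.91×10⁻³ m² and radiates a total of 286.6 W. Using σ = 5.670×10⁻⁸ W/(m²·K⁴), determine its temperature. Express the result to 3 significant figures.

Area A = 2.91×10⁻³ m².
P = σAT⁴ ⇒ T = (P/(σA))^(1/4) = (286.6/(5.670×10⁻⁸×2.91×10⁻³))^(1/4) = 1.15×10³ K.

T ≈ 1.15×10³ K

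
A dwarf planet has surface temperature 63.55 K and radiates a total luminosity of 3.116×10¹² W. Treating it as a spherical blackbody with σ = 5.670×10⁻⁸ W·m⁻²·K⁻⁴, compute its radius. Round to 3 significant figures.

R ≈ 5.18×10⁵ m

L = 4πR²σT⁴ ⇒ R = √(L/(4πσT⁴)).
σT⁴ = 0.924795 W/m², so R = √(3.116×10¹²/(4π×0.924795)) = 5.18×10⁵ m.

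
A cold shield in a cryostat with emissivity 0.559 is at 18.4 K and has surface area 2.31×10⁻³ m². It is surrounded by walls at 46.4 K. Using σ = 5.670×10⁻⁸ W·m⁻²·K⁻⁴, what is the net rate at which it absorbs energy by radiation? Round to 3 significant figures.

Net gain ≈ 3.31×10⁻⁴ W

Area A = 2.31×10⁻³ m².
Net radiated power P_net = εσA(T⁴ − T₀⁴) = 0.559×5.670×10⁻⁸×2.31×10⁻³×(18.4⁴ − 46.4⁴).
T⁴ − T₀⁴ = 1.14623×10⁵ − 4.63524×10⁶ = -4.52062×10⁶ K⁴, so P_net = -3.31×10⁻⁴ W — negative, meaning a net gain of 3.31×10⁻⁴ W.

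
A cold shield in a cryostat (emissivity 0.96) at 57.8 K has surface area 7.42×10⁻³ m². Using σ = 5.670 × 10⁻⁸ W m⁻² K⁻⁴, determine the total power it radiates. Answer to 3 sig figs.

P ≈ 4.51×10⁻³ W

Area A = 7.42×10⁻³ m².
P = εσAT⁴ = 0.96 × 5.670×10⁻⁸ × 7.42×10⁻³ × (57.8)⁴ = 4.51×10⁻³ W.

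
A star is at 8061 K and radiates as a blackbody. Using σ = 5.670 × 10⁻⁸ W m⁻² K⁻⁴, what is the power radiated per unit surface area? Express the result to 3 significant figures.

Stefan–Boltzmann: I = σT⁴ = 5.670×10⁻⁸ × (8061)⁴ = 2.39×10⁸ W/m².

I ≈ 2.39×10⁸ W/m²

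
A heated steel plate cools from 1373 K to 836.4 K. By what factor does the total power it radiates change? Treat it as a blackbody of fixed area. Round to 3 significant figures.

P ∝ T⁴, so P₂/P₁ = (T₂/T₁)⁴ = (836.4/1373)⁴ = (0.609177)⁴ = 0.138.

P₂/P₁ ≈ 0.138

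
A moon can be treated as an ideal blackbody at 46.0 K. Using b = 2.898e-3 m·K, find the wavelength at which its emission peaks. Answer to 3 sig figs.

λ_max ≈ 63.0 μm

Wien's displacement law: λ_max = b/T = (2.898×10⁻³ m·K)/(46.0 K) = 6.300×10⁻⁵ m.
That is 63.0 μm, in the infrared range.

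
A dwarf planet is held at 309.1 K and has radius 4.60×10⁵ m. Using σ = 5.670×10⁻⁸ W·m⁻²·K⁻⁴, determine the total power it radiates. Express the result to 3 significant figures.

P ≈ 1.38×10¹⁵ W

Surface area A = 4πR² = 4π(4.60×10⁵ m)² = 2.65904×10¹² m².
P = σAT⁴ = 5.670×10⁻⁸ × 2.65904×10¹² × (309.1)⁴ = 1.38×10¹⁵ W.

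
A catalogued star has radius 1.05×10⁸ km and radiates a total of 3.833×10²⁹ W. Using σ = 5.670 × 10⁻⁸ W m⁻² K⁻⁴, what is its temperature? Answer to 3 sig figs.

Surface area A = 4πR² = 4π(1.05×10¹¹ m)² = 1.38544×10²³ m².
P = σAT⁴ ⇒ T = (P/(σA))^(1/4) = (3.833×10²⁹/(5.670×10⁻⁸×1.38544×10²³))^(1/4) = 2.64×10³ K.

T ≈ 2.64×10³ K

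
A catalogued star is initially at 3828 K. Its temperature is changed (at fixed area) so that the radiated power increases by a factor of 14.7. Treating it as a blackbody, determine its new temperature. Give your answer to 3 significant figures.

T₂ ≈ 7.50×10³ K

P ∝ T⁴, so T₂/T₁ = (P₂/P₁)^(1/4) = (14.7)^(1/4) = 1.95808.
T₂ = 3828 × 1.95808 = 7.50×10³ K.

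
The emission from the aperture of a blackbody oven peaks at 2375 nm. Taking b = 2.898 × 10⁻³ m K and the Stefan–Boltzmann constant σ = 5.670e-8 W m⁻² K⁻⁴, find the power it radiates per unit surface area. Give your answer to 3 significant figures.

Wien's law: T = b/λ_max = 2.898×10⁻³/2.375×10⁻⁶ = 1220.21 K.
Then I = σT⁴ = 5.670×10⁻⁸×(1220.21)⁴ = 1.26×10⁵ W/m².

I ≈ 1.26×10⁵ W/m²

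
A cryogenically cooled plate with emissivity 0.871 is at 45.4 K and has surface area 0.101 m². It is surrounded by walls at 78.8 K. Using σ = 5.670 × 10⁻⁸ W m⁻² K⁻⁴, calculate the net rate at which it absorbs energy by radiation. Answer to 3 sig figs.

Area A = 0.101 m².
Net radiated power P_net = εσA(T⁴ − T₀⁴) = 0.871×5.670×10⁻⁸×0.101×(45.4⁴ − 78.8⁴).
T⁴ − T₀⁴ = 4.24838×10⁶ − 3.85571×10⁷ = -3.43087×10⁷ K⁴, so P_net = -0.171 W — negative, meaning a net gain of 0.171 W.

Net gain ≈ 0.171 W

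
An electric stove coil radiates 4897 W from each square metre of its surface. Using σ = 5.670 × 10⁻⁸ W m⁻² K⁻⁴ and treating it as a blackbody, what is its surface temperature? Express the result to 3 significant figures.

I = σT⁴, so T = (I/σ)^(1/4) = (4897/(5.670×10⁻⁸))^(1/4) = 542 K.

T ≈ 542 K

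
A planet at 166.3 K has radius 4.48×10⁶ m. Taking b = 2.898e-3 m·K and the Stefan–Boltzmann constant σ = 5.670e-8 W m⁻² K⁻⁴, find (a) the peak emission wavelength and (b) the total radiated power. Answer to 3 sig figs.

λ_max ≈ 17.4 μm; P ≈ 1.09×10¹⁶ W

(a) λ_max = b/T = 2.898×10⁻³/166.3 = 1.743×10⁻⁵ m = 17.4 μm.
Surface area A = 4πR² = 4π(4.48×10⁶ m)² = 2.52212×10¹⁴ m².
(b) P = σAT⁴ = 5.670×10⁻⁸×2.52212×10¹⁴×(166.3)⁴ = 1.09×10¹⁶ W.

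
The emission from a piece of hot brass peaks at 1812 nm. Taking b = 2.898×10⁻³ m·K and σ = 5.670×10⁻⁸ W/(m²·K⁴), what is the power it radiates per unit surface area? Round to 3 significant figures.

I ≈ 3.71×10⁵ W/m²

Wien's law: T = b/λ_max = 2.898×10⁻³/1.812×10⁻⁶ = 1599.34 K.
Then I = σT⁴ = 5.670×10⁻⁸×(1599.34)⁴ = 3.71×10⁵ W/m².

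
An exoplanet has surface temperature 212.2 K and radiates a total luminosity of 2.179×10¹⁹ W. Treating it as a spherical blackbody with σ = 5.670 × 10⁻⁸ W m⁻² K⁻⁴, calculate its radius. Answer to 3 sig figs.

L = 4πR²σT⁴ ⇒ R = √(L/(4πσT⁴)).
σT⁴ = 114.965 W/m², so R = √(2.179×10¹⁹/(4π×114.965)) = 1.23×10⁸ m.

R ≈ 1.23×10⁸ m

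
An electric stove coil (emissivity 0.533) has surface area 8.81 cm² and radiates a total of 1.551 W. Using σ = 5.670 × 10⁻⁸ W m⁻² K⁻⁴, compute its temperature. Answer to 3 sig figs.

T ≈ 491 K

Area A = 8.81 cm² = 8.81×10⁻⁴ m².
P = εσAT⁴ ⇒ T = (P/(εσA))^(1/4) = (1.551/(0.533×5.670×10⁻⁸×8.81×10⁻⁴))^(1/4) = 491 K.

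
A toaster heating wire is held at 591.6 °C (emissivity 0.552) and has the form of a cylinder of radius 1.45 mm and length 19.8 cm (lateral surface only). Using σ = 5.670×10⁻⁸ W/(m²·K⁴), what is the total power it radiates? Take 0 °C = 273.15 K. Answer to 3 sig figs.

P ≈ 31.6 W

T = 591.6 °C + 273.15 = 864.75 K.
Lateral area A = 2πrL = 2π×1.45×10⁻³×0.198 = 1.80390×10⁻³ m².
P = εσAT⁴ = 0.552 × 5.670×10⁻⁸ × 1.80390×10⁻³ × (864.75)⁴ = 31.6 W.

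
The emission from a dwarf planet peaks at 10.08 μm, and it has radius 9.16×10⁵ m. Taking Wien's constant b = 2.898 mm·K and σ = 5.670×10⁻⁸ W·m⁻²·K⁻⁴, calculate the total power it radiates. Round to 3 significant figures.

Wien's law: T = b/λ_max = 2.898×10⁻³/1.008×10⁻⁵ = 287.500 K.
Surface area A = 4πR² = 4π(9.16×10⁵ m)² = 1.05439×10¹³ m².
Then P = σAT⁴ = 5.670×10⁻⁸×1.05439×10¹³×(287.500)⁴ = 4.08×10¹⁵ W.

P ≈ 4.08×10¹⁵ W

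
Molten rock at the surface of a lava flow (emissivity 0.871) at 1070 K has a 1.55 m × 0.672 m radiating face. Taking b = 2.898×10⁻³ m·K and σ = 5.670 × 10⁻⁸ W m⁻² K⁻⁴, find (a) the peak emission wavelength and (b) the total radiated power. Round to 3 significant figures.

(a) λ_max = b/T = 2.898×10⁻³/1070 = 2.708×10⁻⁶ m = 2.71 μm.
Area A = 1.55 × 0.672 = 1.0416 m².
(b) P = εσAT⁴ = 0.871×5.670×10⁻⁸×1.0416×(1070)⁴ = 6.74×10⁴ W.

λ_max ≈ 2.71 μm; P ≈ 6.74×10⁴ W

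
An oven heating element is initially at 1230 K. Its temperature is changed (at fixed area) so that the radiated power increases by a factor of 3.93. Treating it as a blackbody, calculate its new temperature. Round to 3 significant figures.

P ∝ T⁴, so T₂/T₁ = (P₂/P₁)^(1/4) = (3.93)^(1/4) = 1.40799.
T₂ = 1230 × 1.40799 = 1.73×10³ K.

T₂ ≈ 1.73×10³ K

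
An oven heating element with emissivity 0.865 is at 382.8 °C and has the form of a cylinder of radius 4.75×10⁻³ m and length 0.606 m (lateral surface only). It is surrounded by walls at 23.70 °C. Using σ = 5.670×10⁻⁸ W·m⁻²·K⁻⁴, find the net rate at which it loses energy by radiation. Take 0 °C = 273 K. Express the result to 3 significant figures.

T = 382.8 °C + 273 = 655.8 K.
Surroundings: T = 23.70 °C + 273 = 296.70 K.
Lateral area A = 2πrL = 2π×4.75×10⁻³×0.606 = 0.0180861 m².
Net radiated power P_net = εσA(T⁴ − T₀⁴) = 0.865×5.670×10⁻⁸×0.0180861×(655.8⁴ − 296.70⁴).
T⁴ − T₀⁴ = 1.84963×10¹¹ − 7.74944×10⁹ = 1.77214×10¹¹ K⁴, so P_net = 157 W.

Net loss ≈ 157 W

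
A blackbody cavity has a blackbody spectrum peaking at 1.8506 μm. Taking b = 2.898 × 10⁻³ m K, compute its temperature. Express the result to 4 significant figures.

Wien's law gives T = b/λ_max = (2.898×10⁻³ m·K)/(1.8506×10⁻⁶ m) = 1566 K.

T ≈ 1566 K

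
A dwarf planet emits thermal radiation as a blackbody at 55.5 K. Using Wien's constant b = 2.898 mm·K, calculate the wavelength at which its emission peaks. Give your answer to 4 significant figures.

λ_max ≈ 52.22 μm

Wien's displacement law: λ_max = b/T = (2.898×10⁻³ m·K)/(55.5 K) = 5.2216×10⁻⁵ m.
That is 52.22 μm, in the infrared range.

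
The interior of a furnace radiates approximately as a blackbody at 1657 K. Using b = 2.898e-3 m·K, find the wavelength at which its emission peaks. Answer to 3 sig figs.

Wien's displacement law: λ_max = b/T = (2.898×10⁻³ m·K)/(1657 K) = 1.749×10⁻⁶ m.
That is 1.75 μm, in the infrared range.

λ_max ≈ 1.75 μm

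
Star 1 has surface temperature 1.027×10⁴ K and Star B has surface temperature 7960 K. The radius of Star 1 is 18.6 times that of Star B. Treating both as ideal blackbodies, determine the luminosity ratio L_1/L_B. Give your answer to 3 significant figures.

L ∝ R²T⁴, so L_1/L_B = (R_1/R_B)²(T_1/T_B)⁴ = (18.6)² × (1.027×10⁴/7960)⁴ = 345.96 × 2.77096 = 959.

L_1/L_B ≈ 959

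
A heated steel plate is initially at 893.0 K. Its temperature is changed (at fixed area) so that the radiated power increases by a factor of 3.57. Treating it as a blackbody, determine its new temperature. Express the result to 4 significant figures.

P ∝ T⁴, so T₂/T₁ = (P₂/P₁)^(1/4) = (3.57)^(1/4) = 1.37457.
T₂ = 893.0 × 1.37457 = 1227 K.

T₂ ≈ 1227 K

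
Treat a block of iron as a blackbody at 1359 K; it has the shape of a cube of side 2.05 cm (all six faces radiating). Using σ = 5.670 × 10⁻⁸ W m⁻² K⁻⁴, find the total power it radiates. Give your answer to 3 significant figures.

P ≈ 488 W

Area A = 6s² = 6×(0.0205 m)² = 2.5215×10⁻³ m².
P = σAT⁴ = 5.670×10⁻⁸ × 2.5215×10⁻³ × (1359)⁴ = 488 W.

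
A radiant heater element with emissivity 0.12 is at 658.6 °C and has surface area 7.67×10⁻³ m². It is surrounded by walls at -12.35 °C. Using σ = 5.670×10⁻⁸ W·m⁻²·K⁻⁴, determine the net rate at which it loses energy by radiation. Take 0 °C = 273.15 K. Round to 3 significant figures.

T = 658.6 °C + 273.15 = 931.75 K.
Surroundings: T = -12.35 °C + 273.15 = 260.80 K.
Area A = 7.67×10⁻³ m².
Net radiated power P_net = εσA(T⁴ − T₀⁴) = 0.12×5.670×10⁻⁸×7.67×10⁻³×(931.75⁴ − 260.80⁴).
T⁴ − T₀⁴ = 7.53698×10¹¹ − 4.62626×10⁹ = 7.49072×10¹¹ K⁴, so P_net = 39.1 W.

Net loss ≈ 39.1 W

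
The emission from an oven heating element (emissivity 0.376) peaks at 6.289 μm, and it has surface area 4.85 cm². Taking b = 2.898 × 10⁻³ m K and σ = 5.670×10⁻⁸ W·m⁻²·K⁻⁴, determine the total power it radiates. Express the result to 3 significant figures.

Wien's law: T = b/λ_max = 2.898×10⁻³/6.289×10⁻⁶ = 460.805 K.
Area A = 4.85 cm² = 4.85×10⁻⁴ m².
Then P = εσAT⁴ = 0.376×5.670×10⁻⁸×4.85×10⁻⁴×(460.805)⁴ = 0.466 W.

P ≈ 0.466 W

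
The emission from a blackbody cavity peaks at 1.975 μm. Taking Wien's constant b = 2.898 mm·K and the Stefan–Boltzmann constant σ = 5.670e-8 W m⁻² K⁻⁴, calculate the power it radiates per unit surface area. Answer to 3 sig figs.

Wien's law: T = b/λ_max = 2.898×10⁻³/1.975×10⁻⁶ = 1467.34 K.
Then I = σT⁴ = 5.670×10⁻⁸×(1467.34)⁴ = 2.63×10⁵ W/m².

I ≈ 2.63×10⁵ W/m²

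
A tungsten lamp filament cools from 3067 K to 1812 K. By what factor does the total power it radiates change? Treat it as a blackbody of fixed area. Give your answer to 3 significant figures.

P₂/P₁ ≈ 0.122

P ∝ T⁴, so P₂/P₁ = (T₂/T₁)⁴ = (1812/3067)⁴ = (0.590805)⁴ = 0.122.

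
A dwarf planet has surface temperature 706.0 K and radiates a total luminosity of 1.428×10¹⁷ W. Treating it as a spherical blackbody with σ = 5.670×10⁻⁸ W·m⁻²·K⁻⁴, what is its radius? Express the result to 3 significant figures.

R ≈ 8.98×10⁵ m

L = 4πR²σT⁴ ⇒ R = √(L/(4πσT⁴)).
σT⁴ = 14086.5 W/m², so R = √(1.428×10¹⁷/(4π×14086.5)) = 8.98×10⁵ m.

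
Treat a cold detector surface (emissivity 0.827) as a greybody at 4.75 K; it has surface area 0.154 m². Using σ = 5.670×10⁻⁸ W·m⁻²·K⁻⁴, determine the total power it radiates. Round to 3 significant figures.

Area A = 0.154 m².
P = εσAT⁴ = 0.827 × 5.670×10⁻⁸ × 0.154 × (4.75)⁴ = 3.68×10⁻⁶ W.

P ≈ 3.68×10⁻⁶ W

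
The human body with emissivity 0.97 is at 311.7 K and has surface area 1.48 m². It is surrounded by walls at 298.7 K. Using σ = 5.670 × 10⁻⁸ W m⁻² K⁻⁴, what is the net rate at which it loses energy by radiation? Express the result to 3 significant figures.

Area A = 1.48 m².
Net radiated power P_net = εσA(T⁴ − T₀⁴) = 0.97×5.670×10⁻⁸×1.48×(311.7⁴ − 298.7⁴).
T⁴ − T₀⁴ = 9.43946×10⁹ − 7.96051×10⁹ = 1.47895×10⁹ K⁴, so P_net = 120 W.

Net loss ≈ 120 W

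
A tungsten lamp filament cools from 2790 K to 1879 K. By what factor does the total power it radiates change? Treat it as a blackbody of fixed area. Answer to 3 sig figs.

P₂/P₁ ≈ 0.206

P ∝ T⁴, so P₂/P₁ = (T₂/T₁)⁴ = (1879/2790)⁴ = (0.673477)⁴ = 0.206.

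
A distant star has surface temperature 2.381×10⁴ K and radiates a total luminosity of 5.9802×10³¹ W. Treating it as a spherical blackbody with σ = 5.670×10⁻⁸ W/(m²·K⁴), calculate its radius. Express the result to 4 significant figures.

L = 4πR²σT⁴ ⇒ R = √(L/(4πσT⁴)).
σT⁴ = 1.82230×10¹⁰ W/m², so R = √(5.9802×10³¹/(4π×1.82230×10¹⁰)) = 1.616×10¹⁰ m.

R ≈ 1.616×10¹⁰ m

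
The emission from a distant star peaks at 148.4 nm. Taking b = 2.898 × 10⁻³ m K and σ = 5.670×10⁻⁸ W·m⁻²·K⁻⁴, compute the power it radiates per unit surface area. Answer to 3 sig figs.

I ≈ 8.25×10⁹ W/m²

Wien's law: T = b/λ_max = 2.898×10⁻³/1.484×10⁻⁷ = 19528.3 K.
Then I = σT⁴ = 5.670×10⁻⁸×(19528.3)⁴ = 8.25×10⁹ W/m².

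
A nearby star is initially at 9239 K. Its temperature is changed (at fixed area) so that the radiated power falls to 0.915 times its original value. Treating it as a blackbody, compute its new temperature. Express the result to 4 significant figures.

T₂ ≈ 9036 K

P ∝ T⁴, so T₂/T₁ = (P₂/P₁)^(1/4) = (0.915)^(1/4) = 0.978037.
T₂ = 9239 × 0.978037 = 9036 K.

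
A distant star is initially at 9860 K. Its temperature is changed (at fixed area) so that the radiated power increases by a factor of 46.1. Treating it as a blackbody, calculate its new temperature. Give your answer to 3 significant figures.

P ∝ T⁴, so T₂/T₁ = (P₂/P₁)^(1/4) = (46.1)^(1/4) = 2.60570.
T₂ = 9860 × 2.60570 = 2.57×10⁴ K.

T₂ ≈ 2.57×10⁴ K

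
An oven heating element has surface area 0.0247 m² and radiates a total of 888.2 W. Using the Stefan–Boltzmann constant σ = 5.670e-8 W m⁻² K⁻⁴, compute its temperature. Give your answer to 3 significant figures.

Area A = 0.0247 m².
P = σAT⁴ ⇒ T = (P/(σA))^(1/4) = (888.2/(5.670×10⁻⁸×0.0247))^(1/4) = 892 K.

T ≈ 892 K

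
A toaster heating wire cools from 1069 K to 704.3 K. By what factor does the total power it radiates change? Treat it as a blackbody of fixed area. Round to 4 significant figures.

P ∝ T⁴, so P₂/P₁ = (T₂/T₁)⁴ = (704.3/1069)⁴ = (0.658840)⁴ = 0.1884.

P₂/P₁ ≈ 0.1884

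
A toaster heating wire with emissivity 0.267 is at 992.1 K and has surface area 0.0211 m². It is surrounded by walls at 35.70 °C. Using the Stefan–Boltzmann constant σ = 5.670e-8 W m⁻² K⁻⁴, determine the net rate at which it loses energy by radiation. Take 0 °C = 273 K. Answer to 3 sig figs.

Surroundings: T = 35.70 °C + 273 = 308.70 K.
Area A = 0.0211 m².
Net radiated power P_net = εσA(T⁴ − T₀⁴) = 0.267×5.670×10⁻⁸×0.0211×(992.1⁴ − 308.70⁴).
T⁴ − T₀⁴ = 9.68772×10¹¹ − 9.08127×10⁹ = 9.59691×10¹¹ K⁴, so P_net = 307 W.

Net loss ≈ 307 W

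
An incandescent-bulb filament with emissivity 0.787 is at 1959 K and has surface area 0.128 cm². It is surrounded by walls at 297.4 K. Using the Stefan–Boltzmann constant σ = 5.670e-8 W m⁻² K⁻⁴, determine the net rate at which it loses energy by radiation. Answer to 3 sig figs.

Area A = 0.128 cm² = 1.28×10⁻⁵ m².
Net radiated power P_net = εσA(T⁴ − T₀⁴) = 0.787×5.670×10⁻⁸×1.28×10⁻⁵×(1959⁴ − 297.4⁴).
T⁴ − T₀⁴ = 1.47278×10¹³ − 7.82283×10⁹ = 1.47200×10¹³ K⁴, so P_net = 8.41 W.

Net loss ≈ 8.41 W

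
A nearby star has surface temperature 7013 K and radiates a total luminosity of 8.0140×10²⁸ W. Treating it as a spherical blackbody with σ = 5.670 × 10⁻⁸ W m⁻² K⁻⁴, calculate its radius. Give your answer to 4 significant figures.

L = 4πR²σT⁴ ⇒ R = √(L/(4πσT⁴)).
σT⁴ = 1.37151×10⁸ W/m², so R = √(8.0140×10²⁸/(4π×1.37151×10⁸)) = 6.819×10⁹ m.

R ≈ 6.819×10⁹ m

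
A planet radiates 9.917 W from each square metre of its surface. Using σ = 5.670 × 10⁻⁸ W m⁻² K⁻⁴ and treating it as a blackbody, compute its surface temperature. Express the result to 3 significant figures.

I = σT⁴, so T = (I/σ)^(1/4) = (9.917/(5.670×10⁻⁸))^(1/4) = 115 K.

T ≈ 115 K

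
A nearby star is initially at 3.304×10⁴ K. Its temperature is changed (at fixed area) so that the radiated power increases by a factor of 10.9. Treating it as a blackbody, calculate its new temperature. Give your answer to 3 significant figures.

T₂ ≈ 6.00×10⁴ K

P ∝ T⁴, so T₂/T₁ = (P₂/P₁)^(1/4) = (10.9)^(1/4) = 1.81701.
T₂ = 3.304×10⁴ × 1.81701 = 6.00×10⁴ K.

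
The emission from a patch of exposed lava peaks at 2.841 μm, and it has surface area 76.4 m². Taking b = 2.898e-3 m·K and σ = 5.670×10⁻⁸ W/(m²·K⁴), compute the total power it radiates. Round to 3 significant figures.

P ≈ 4.69×10⁶ W

Wien's law: T = b/λ_max = 2.898×10⁻³/2.841×10⁻⁶ = 1020.06 K.
Area A = 76.4 m².
Then P = σAT⁴ = 5.670×10⁻⁸×76.4×(1020.06)⁴ = 4.69×10⁶ W.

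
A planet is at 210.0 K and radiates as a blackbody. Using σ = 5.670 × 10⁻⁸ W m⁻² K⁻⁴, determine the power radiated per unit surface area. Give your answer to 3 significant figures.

I ≈ 110 W/m²

Stefan–Boltzmann: I = σT⁴ = 5.670×10⁻⁸ × (210.0)⁴ = 110 W/m².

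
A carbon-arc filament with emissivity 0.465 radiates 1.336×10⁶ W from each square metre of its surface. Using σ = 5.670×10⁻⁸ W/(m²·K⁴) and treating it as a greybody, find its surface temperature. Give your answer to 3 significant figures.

I = εσT⁴, so T = (I/εσ)^(1/4) = (1.336×10⁶/(0.465×5.670×10⁻⁸))^(1/4) = 2.67×10³ K.

T ≈ 2.67×10³ K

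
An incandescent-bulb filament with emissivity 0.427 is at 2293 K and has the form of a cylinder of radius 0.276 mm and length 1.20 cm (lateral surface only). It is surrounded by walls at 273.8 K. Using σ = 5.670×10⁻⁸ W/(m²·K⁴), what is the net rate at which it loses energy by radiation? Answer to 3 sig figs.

Net loss ≈ 13.9 W

Lateral area A = 2πrL = 2π×2.76×10⁻⁴×0.0120 = 2.08099×10⁻⁵ m².
Net radiated power P_net = εσA(T⁴ − T₀⁴) = 0.427×5.670×10⁻⁸×2.08099×10⁻⁵×(2293⁴ − 273.8⁴).
T⁴ − T₀⁴ = 2.76450×10¹³ − 5.61997×10⁹ = 2.76394×10¹³ K⁴, so P_net = 13.9 W.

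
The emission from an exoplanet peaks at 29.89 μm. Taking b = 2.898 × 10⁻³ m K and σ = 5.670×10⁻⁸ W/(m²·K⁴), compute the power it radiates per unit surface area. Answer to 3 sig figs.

I ≈ 5.01 W/m²

Wien's law: T = b/λ_max = 2.898×10⁻³/2.989×10⁻⁵ = 96.9555 K.
Then I = σT⁴ = 5.670×10⁻⁸×(96.9555)⁴ = 5.01 W/m².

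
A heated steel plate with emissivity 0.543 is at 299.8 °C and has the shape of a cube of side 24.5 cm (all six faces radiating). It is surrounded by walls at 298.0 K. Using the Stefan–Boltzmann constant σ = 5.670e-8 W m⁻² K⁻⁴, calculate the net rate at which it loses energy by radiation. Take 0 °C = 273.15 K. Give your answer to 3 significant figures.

Net loss ≈ 1.11×10³ W

T = 299.8 °C + 273.15 = 572.95 K.
Area A = 6s² = 6×(0.245 m)² = 0.36015 m².
Net radiated power P_net = εσA(T⁴ − T₀⁴) = 0.543×5.670×10⁻⁸×0.36015×(572.95⁴ − 298.0⁴).
T⁴ − T₀⁴ = 1.07762×10¹¹ − 7.88615×10⁹ = 9.98758×10¹⁰ K⁴, so P_net = 1.11×10³ W.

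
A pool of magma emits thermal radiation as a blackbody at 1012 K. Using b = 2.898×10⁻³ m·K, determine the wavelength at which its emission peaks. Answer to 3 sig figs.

λ_max ≈ 2.86 μm

Wien's displacement law: λ_max = b/T = (2.898×10⁻³ m·K)/(1012 K) = 2.864×10⁻⁶ m.
That is 2.86 μm, in the infrared range.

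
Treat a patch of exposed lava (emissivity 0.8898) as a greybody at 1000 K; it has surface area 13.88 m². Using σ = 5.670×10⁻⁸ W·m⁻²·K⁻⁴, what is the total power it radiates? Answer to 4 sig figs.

P ≈ 7.003×10⁵ W

Area A = 13.88 m².
P = εσAT⁴ = 0.8898 × 5.670×10⁻⁸ × 13.88 × (1000)⁴ = 7.003×10⁵ W.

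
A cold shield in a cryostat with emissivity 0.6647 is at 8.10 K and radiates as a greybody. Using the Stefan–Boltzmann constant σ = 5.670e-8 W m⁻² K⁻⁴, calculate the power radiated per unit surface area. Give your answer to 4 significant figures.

Stefan–Boltzmann: I = εσT⁴ = 0.6647 × 5.670×10⁻⁸ × (8.10)⁴ = 1.622×10⁻⁴ W/m².

I ≈ 1.622×10⁻⁴ W/m²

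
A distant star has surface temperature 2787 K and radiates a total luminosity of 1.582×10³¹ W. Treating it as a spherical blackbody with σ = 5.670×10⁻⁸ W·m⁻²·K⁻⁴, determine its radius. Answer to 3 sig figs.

R ≈ 6.07×10¹¹ m

L = 4πR²σT⁴ ⇒ R = √(L/(4πσT⁴)).
σT⁴ = 3.42083×10⁶ W/m², so R = √(1.582×10³¹/(4π×3.42083×10⁶)) = 6.07×10¹¹ m.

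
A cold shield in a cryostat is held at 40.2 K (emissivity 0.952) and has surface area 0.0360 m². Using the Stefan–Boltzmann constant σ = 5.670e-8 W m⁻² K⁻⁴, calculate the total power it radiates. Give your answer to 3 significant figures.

Area A = 0.0360 m².
P = εσAT⁴ = 0.952 × 5.670×10⁻⁸ × 0.0360 × (40.2)⁴ = 5.07×10⁻³ W.

P ≈ 5.07×10⁻³ W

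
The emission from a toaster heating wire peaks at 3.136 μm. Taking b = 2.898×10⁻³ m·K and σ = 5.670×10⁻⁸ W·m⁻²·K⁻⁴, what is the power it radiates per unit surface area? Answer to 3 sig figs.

Wien's law: T = b/λ_max = 2.898×10⁻³/3.136×10⁻⁶ = 924.107 K.
Then I = σT⁴ = 5.670×10⁻⁸×(924.107)⁴ = 4.13×10⁴ W/m².

I ≈ 4.13×10⁴ W/m²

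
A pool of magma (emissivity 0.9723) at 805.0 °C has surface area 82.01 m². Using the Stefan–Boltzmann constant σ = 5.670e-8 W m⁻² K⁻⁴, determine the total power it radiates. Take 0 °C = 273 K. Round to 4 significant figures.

P ≈ 6.106×10⁶ W

T = 805.0 °C + 273 = 1078.0 K.
Area A = 82.01 m².
P = εσAT⁴ = 0.9723 × 5.670×10⁻⁸ × 82.01 × (1078.0)⁴ = 6.106×10⁶ W.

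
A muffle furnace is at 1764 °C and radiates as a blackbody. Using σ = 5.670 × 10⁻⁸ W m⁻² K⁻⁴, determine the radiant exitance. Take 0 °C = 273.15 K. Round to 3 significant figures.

T = 1764 °C + 273.15 = 2037.15 K.
Stefan–Boltzmann: I = σT⁴ = 5.670×10⁻⁸ × (2037.15)⁴ = 9.77×10⁵ W/m².

I ≈ 9.77×10⁵ W/m²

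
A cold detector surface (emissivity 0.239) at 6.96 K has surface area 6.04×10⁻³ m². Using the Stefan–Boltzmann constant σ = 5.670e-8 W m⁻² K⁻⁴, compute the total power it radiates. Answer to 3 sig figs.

P ≈ 1.92×10⁻⁷ W

Area A = 6.04×10⁻³ m².
P = εσAT⁴ = 0.239 × 5.670×10⁻⁸ × 6.04×10⁻³ × (6.96)⁴ = 1.92×10⁻⁷ W.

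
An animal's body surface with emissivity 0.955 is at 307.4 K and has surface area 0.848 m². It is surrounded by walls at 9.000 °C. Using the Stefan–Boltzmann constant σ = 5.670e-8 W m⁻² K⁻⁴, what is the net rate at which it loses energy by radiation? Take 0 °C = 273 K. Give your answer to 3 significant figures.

Net loss ≈ 120 W

Surroundings: T = 9.000 °C + 273 = 282.000 K.
Area A = 0.848 m².
Net radiated power P_net = εσA(T⁴ − T₀⁴) = 0.955×5.670×10⁻⁸×0.848×(307.4⁴ − 282.000⁴).
T⁴ − T₀⁴ = 8.92926×10⁹ − 6.32407×10⁹ = 2.60519×10⁹ K⁴, so P_net = 120 W.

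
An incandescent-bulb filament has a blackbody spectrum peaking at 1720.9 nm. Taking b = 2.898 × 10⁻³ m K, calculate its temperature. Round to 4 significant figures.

T ≈ 1684 K

Wien's law gives T = b/λ_max = (2.898×10⁻³ m·K)/(1.7209×10⁻⁶ m) = 1684 K.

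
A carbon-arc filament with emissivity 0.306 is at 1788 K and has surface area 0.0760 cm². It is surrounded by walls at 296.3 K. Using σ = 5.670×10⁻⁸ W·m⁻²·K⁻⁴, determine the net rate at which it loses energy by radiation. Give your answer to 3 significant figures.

Net loss ≈ 1.35 W

Area A = 0.0760 cm² = 7.60×10⁻⁶ m².
Net radiated power P_net = εσA(T⁴ − T₀⁴) = 0.306×5.670×10⁻⁸×7.60×10⁻⁶×(1788⁴ − 296.3⁴).
T⁴ − T₀⁴ = 1.02205×10¹³ − 7.70773×10⁹ = 1.02128×10¹³ K⁴, so P_net = 1.35 W.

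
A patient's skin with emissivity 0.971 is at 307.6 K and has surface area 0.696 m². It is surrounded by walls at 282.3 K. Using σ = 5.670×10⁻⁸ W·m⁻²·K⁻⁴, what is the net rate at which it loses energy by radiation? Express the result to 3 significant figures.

Net loss ≈ 99.7 W

Area A = 0.696 m².
Net radiated power P_net = εσA(T⁴ − T₀⁴) = 0.971×5.670×10⁻⁸×0.696×(307.6⁴ − 282.3⁴).
T⁴ − T₀⁴ = 8.95252×10⁹ − 6.35102×10⁹ = 2.60150×10⁹ K⁴, so P_net = 99.7 W.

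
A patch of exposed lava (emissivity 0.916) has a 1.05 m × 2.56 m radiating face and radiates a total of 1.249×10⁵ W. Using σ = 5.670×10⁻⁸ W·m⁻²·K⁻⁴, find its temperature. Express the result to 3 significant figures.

T ≈ 973 K

Area A = 1.05 × 2.56 = 2.688 m².
P = εσAT⁴ ⇒ T = (P/(εσA))^(1/4) = (1.249×10⁵/(0.916×5.670×10⁻⁸×2.688))^(1/4) = 973 K.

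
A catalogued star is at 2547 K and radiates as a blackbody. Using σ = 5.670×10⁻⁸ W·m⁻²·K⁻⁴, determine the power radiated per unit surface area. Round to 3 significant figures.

Stefan–Boltzmann: I = σT⁴ = 5.670×10⁻⁸ × (2547)⁴ = 2.39×10⁶ W/m².

I ≈ 2.39×10⁶ W/m²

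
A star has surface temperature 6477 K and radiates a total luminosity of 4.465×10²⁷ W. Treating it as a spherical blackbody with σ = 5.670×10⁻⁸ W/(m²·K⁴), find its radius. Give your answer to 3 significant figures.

R ≈ 1.89×10⁹ m

L = 4πR²σT⁴ ⇒ R = √(L/(4πσT⁴)).
σT⁴ = 9.97881×10⁷ W/m², so R = √(4.465×10²⁷/(4π×9.97881×10⁷)) = 1.89×10⁹ m.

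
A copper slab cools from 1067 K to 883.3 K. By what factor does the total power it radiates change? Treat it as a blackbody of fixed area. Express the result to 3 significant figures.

P ∝ T⁴, so P₂/P₁ = (T₂/T₁)⁴ = (883.3/1067)⁴ = (0.827835)⁴ = 0.470.

P₂/P₁ ≈ 0.470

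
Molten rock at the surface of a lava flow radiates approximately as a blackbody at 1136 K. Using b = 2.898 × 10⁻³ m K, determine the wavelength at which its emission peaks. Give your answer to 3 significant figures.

λ_max ≈ 2.55 μm

Wien's displacement law: λ_max = b/T = (2.898×10⁻³ m·K)/(1136 K) = 2.551×10⁻⁶ m.
That is 2.55 μm, in the infrared range.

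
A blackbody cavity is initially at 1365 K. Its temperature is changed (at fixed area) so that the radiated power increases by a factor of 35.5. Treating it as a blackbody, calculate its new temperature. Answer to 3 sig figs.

T₂ ≈ 3.33×10³ K

P ∝ T⁴, so T₂/T₁ = (P₂/P₁)^(1/4) = (35.5)^(1/4) = 2.44094.
T₂ = 1365 × 2.44094 = 3.33×10³ K.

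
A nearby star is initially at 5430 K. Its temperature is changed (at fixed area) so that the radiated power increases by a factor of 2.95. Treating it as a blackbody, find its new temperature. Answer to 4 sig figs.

T₂ ≈ 7116 K

P ∝ T⁴, so T₂/T₁ = (P₂/P₁)^(1/4) = (2.95)^(1/4) = 1.31056.
T₂ = 5430 × 1.31056 = 7116 K.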